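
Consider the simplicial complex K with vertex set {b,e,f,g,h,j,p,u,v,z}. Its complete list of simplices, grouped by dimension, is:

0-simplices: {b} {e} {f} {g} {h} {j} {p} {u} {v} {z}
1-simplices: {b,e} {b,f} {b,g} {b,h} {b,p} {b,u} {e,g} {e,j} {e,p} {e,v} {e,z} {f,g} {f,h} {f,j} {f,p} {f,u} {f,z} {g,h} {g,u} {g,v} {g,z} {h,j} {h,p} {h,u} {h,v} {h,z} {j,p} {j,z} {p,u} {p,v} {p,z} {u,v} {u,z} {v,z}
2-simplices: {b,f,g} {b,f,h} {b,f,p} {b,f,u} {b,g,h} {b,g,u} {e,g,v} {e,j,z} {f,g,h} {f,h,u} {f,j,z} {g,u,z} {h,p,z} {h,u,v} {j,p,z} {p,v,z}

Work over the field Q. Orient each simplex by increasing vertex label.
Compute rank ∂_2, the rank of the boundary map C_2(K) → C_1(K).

rank∂_2=15

n_0=10 n_1=34 n_2=16  [Q]
∂1: piv[be,bf,bg,bh,bp,bu,ej,ev,ez] rk=9  ker:eg,ep,fg,fh,fj,fp,fu,fz,gh,gu,gv,gz,hj,hp,hu,hv,hz,jp,jz,pu,pv,pz,uv,uz,vz
∂2: piv[bfg,bfh,bfp,bfu,bgh,bgu,egv,ejz,fhu,fjz,guz,hpz,huv,jpz,pvz] rk=15  ker:fgh
rk∂_2=15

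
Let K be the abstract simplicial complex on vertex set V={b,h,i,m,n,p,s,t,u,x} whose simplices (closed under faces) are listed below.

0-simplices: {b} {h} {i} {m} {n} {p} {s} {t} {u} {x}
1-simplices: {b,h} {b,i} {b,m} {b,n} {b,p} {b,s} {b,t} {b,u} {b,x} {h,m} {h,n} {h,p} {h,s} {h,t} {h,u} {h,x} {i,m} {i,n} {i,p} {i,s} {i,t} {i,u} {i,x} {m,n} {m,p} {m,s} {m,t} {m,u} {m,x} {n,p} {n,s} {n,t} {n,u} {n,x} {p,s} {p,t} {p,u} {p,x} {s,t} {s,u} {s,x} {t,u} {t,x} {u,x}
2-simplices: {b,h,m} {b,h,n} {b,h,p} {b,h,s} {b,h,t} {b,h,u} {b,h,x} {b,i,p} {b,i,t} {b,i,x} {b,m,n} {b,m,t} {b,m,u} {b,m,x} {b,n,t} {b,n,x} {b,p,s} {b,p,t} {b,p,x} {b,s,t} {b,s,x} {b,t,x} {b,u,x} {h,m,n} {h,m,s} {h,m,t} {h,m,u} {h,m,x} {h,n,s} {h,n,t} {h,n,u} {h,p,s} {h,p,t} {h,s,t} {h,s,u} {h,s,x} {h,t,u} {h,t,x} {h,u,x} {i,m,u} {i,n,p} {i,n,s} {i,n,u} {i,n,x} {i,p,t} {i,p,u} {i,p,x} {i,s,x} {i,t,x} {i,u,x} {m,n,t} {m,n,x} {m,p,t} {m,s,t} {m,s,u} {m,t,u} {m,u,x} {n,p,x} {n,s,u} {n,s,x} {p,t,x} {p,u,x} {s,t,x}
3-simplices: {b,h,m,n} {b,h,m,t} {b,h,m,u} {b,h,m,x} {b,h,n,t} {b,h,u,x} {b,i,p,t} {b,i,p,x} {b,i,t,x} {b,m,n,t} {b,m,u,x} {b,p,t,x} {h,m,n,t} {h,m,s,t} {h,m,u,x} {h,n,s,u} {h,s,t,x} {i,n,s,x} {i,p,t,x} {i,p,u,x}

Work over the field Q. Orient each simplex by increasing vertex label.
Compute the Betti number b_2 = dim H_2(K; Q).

b_2=11

n_0=10 n_1=44 n_2=63 n_3=20  [Q]
∂1: piv[bh,bi,bm,bn,bp,bs,bt,bu,bx] rk=9  ker:hm,hn,hp,hs,ht,hu,hx,im,in,ip,is,it,iu,ix,mn,mp,ms,mt,mu,mx,np,ns,nt,nu,nx,ps,pt,pu,px,st,su,sx,tu,tx,ux
∂2: piv[bhm,bhn,bhp,bhs,bht,bhu,bhx,bip,bit,bix,bmn,bmt,bmu,bmx,bnt,bnx,bps,bpt,bpx,bst,bsx,btx,bux,hms,hns,hnu,hsu,htu,imu,inp,ins,inu,inx,ipu,mpt] rk=35  ker:hmn,hmt,hmu,hmx,hnt,hps,hpt,hst,hsx,htx,hux,ipt,ipx,isx,itx,iux,mnt,mnx,mst,msu,mtu,mux,npx,nsu,nsx,ptx,pux,stx
∂3: piv[bhmn,bhmt,bhmu,bhmx,bhnt,bhux,bipt,bipx,bitx,bmnt,bmux,bptx,hmst,hnsu,hstx,insx,ipux] rk=17  ker:hmnt,hmux,iptx
b_2=(63−35)−17=11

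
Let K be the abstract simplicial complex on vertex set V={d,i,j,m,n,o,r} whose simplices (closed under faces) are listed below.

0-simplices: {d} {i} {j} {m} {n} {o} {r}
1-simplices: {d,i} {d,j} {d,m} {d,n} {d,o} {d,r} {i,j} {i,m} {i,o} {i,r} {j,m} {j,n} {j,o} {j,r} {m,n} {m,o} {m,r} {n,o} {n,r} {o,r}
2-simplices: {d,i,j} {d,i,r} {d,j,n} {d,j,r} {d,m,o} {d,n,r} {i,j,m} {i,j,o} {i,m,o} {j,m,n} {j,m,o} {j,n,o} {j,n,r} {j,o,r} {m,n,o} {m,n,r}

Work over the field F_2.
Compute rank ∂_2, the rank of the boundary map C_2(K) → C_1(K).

rank∂_2=13

n_0=7 n_1=20 n_2=16  [Z2]
∂1: piv[di,dj,dm,dn,do,dr] rk=6  ker:ij,im,io,ir,jm,jn,jo,jr,mn,mo,mr,no,nr,or
∂2: piv[dij,dir,djn,djr,dmo,dnr,ijm,ijo,imo,jmn,jno,jor,mnr] rk=13  ker:jmo,jnr,mno
rk∂_2=13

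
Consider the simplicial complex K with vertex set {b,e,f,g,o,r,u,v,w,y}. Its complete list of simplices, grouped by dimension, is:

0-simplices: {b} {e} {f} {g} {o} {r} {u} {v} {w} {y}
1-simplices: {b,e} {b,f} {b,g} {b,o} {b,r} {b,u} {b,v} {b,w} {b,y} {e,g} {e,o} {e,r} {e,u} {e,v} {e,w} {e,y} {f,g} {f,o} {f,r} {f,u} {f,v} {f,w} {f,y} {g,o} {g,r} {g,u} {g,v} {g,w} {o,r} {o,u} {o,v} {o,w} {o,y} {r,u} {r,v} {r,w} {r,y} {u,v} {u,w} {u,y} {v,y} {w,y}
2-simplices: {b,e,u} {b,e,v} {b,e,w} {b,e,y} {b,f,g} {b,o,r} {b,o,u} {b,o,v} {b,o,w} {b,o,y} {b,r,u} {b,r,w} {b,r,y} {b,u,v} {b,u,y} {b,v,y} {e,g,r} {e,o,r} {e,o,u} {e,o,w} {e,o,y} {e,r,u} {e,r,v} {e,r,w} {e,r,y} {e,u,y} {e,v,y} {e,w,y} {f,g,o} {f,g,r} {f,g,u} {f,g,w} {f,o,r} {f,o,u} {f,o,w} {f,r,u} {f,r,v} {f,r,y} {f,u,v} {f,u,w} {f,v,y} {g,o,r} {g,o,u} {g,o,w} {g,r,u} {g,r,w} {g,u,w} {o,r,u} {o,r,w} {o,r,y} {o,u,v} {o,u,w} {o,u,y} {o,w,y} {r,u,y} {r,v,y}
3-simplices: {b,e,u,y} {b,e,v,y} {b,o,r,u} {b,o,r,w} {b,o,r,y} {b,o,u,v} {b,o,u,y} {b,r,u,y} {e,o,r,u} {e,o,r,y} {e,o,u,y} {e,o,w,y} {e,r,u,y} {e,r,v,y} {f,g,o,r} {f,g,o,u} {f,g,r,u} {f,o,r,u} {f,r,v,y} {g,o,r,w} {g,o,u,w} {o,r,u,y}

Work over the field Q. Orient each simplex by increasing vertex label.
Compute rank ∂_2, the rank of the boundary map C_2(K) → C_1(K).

n_0=10 n_1=42 n_2=56 n_3=22  [Q]
∂1: piv[be,bf,bg,bo,br,bu,bv,bw,by] rk=9  ker:eg,eo,er,eu,ev,ew,ey,fg,fo,fr,fu,fv,fw,fy,go,gr,gu,gv,gw,or,ou,ov,ow,oy,ru,rv,rw,ry,uv,uw,uy,vy,wy
∂2: piv[beu,bev,bew,bey,bfg,bor,bou,bov,bow,boy,bru,brw,bry,buv,buy,bvy,egr,eor,eou,erv,ewy,fgo,fgr,fgu,fgw,for,fou,fow,frv,fry,fuw] rk=31  ker:eow,eoy,eru,erw,ery,euy,evy,fru,fuv,fvy,gor,gou,gow,gru,grw,guw,oru,orw,ory,ouv,ouw,ouy,owy,ruy,rvy
∂3: piv[beuy,bevy,boru,borw,bory,bouv,bouy,bruy,eoru,eory,eouy,eowy,ervy,fgor,fgou,fgru,foru,frvy,gorw,gouw] rk=20  ker:eruy,oruy
rk∂_2=31

rank∂_2=31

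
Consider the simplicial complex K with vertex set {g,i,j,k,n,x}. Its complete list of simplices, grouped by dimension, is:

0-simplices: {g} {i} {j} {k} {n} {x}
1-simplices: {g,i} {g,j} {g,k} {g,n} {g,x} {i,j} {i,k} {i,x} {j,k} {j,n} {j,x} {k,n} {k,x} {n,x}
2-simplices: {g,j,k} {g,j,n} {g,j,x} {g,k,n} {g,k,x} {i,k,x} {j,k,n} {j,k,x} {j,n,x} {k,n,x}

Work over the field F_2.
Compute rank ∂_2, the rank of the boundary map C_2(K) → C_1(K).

n_0=6 n_1=14 n_2=10  [Z2]
∂1: piv[gi,gj,gk,gn,gx] rk=5  ker:ij,ik,ix,jk,jn,jx,kn,kx,nx
∂2: piv[gjk,gjn,gjx,gkn,gkx,ikx,jnx] rk=7  ker:jkn,jkx,knx
rk∂_2=7

rank∂_2=7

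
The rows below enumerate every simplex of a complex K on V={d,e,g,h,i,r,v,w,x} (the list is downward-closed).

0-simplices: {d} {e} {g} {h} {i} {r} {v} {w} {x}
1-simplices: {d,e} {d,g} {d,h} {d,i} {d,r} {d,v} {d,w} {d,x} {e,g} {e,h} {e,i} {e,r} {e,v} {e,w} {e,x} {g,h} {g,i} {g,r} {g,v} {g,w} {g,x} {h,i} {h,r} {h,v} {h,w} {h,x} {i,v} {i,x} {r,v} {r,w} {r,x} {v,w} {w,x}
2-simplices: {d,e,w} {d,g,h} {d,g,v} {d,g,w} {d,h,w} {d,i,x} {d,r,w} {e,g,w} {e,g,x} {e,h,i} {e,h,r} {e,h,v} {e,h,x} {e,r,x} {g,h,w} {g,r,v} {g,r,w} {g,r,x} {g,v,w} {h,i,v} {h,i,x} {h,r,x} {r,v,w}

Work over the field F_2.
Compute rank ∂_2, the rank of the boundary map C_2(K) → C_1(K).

n_0=9 n_1=33 n_2=23  [Z2]
∂1: piv[de,dg,dh,di,dr,dv,dw,dx] rk=8  ker:eg,eh,ei,er,ev,ew,ex,gh,gi,gr,gv,gw,gx,hi,hr,hv,hw,hx,iv,ix,rv,rw,rx,vw,wx
∂2: piv[dew,dgh,dgv,dgw,dhw,dix,drw,egw,egx,ehi,ehr,ehv,ehx,erx,grv,grw,grx,gvw,hiv,hix] rk=20  ker:ghw,hrx,rvw
rk∂_2=20

rank∂_2=20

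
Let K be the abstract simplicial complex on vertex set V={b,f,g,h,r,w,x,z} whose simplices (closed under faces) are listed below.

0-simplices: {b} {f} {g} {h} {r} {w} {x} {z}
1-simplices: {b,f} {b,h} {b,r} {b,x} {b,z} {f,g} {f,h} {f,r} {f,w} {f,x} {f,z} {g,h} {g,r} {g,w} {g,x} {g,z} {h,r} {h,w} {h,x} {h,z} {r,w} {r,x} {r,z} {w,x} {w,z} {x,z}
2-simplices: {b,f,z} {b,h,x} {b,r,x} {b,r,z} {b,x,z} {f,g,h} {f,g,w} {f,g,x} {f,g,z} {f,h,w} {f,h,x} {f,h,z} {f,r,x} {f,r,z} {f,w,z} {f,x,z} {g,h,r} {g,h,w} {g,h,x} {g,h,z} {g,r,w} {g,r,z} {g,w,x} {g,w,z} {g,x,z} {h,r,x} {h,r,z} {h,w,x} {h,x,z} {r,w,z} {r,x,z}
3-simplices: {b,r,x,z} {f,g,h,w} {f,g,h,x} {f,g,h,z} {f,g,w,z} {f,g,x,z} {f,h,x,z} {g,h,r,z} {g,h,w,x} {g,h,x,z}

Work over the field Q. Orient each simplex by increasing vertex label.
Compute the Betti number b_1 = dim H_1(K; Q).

b_1=0

n_0=8 n_1=26 n_2=31 n_3=10  [Q]
∂1: piv[bf,bh,br,bx,bz,fg,fw] rk=7  ker:fh,fr,fx,fz,gh,gr,gw,gx,gz,hr,hw,hx,hz,rw,rx,rz,wx,wz,xz
∂2: piv[bfz,bhx,brx,brz,bxz,fgh,fgw,fgx,fgz,fhw,fhx,fhz,frx,frz,fwz,ghr,grw,grz,gwx] rk=19  ker:fxz,ghw,ghx,ghz,gwz,gxz,hrx,hrz,hwx,hxz,rwz,rxz
∂3: piv[brxz,fghw,fghx,fghz,fgwz,fgxz,fhxz,ghrz,ghwx] rk=9  ker:ghxz
b_1=(26−7)−19=0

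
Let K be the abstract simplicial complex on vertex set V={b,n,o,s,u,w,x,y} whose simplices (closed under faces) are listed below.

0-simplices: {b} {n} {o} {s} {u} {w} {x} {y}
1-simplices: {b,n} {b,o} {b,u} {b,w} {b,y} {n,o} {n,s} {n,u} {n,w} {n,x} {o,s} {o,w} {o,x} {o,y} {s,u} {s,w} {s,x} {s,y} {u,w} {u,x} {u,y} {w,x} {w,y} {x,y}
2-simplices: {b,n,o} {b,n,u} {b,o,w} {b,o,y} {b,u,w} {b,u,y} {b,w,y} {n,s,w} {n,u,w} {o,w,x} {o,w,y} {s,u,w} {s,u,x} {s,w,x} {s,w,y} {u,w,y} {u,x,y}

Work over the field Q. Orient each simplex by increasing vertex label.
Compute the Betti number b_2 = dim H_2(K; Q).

b_2=2

n_0=8 n_1=24 n_2=17  [Q]
∂1: piv[bn,bo,bu,bw,by,ns,nx] rk=7  ker:no,nu,nw,os,ow,ox,oy,su,sw,sx,sy,uw,ux,uy,wx,wy,xy
∂2: piv[bno,bnu,bow,boy,buw,buy,bwy,nsw,nuw,owx,suw,sux,swx,swy,uxy] rk=15  ker:owy,uwy
b_2=(17−15)−0=2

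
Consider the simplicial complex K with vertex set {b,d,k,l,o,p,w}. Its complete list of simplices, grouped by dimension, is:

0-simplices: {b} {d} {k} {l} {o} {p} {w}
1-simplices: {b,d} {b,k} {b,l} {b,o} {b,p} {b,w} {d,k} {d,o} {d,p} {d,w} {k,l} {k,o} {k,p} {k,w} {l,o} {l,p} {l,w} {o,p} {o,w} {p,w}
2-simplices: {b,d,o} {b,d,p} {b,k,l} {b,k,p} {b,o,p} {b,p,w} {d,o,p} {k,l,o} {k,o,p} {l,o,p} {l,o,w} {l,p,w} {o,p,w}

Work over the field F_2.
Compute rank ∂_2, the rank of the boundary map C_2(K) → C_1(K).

rank∂_2=11

n_0=7 n_1=20 n_2=13  [Z2]
∂1: piv[bd,bk,bl,bo,bp,bw] rk=6  ker:dk,do,dp,dw,kl,ko,kp,kw,lo,lp,lw,op,ow,pw
∂2: piv[bdo,bdp,bkl,bkp,bop,bpw,klo,kop,lop,low,lpw] rk=11  ker:dop,opw
rk∂_2=11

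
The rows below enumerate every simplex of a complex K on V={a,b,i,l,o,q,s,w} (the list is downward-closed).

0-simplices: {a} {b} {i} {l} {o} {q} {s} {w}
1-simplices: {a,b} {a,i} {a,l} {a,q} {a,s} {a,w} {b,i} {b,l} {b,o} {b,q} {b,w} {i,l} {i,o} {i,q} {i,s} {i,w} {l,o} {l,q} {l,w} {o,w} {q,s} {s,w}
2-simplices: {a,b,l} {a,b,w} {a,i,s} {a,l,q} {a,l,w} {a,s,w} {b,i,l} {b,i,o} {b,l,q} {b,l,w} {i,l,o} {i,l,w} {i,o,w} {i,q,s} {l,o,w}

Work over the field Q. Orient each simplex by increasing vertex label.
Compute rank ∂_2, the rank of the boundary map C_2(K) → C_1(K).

rank∂_2=13

n_0=8 n_1=22 n_2=15  [Q]
∂1: piv[ab,ai,al,aq,as,aw,bo] rk=7  ker:bi,bl,bq,bw,il,io,iq,is,iw,lo,lq,lw,ow,qs,sw
∂2: piv[abl,abw,ais,alq,alw,asw,bil,bio,blq,ilo,ilw,iow,iqs] rk=13  ker:blw,low
rk∂_2=13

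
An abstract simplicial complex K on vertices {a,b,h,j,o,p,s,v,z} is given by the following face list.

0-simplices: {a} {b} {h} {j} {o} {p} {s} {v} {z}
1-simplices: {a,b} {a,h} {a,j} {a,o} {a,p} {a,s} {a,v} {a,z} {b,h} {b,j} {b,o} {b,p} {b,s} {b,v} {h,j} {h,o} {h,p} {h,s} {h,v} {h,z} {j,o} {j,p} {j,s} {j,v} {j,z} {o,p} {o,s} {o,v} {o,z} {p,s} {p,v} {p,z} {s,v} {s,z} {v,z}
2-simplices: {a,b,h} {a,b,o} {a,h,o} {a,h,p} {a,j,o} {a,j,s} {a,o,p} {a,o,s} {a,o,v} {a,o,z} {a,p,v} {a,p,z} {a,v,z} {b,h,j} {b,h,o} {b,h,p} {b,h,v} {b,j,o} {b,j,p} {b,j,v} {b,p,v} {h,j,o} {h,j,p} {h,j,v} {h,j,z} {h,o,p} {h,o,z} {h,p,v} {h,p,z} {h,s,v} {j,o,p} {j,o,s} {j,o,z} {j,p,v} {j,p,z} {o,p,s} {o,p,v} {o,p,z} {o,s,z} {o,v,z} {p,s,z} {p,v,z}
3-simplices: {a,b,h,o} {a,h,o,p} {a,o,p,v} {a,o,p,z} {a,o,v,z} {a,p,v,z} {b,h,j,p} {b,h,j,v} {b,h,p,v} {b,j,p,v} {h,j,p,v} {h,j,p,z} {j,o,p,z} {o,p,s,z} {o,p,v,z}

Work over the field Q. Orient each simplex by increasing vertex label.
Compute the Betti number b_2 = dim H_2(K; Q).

n_0=9 n_1=35 n_2=42 n_3=15  [Q]
∂1: piv[ab,ah,aj,ao,ap,as,av,az] rk=8  ker:bh,bj,bo,bp,bs,bv,hj,ho,hp,hs,hv,hz,jo,jp,js,jv,jz,op,os,ov,oz,ps,pv,pz,sv,sz,vz
∂2: piv[abh,abo,aho,ahp,ajo,ajs,aop,aos,aov,aoz,apv,apz,avz,bhj,bhp,bhv,bjo,bjp,bjv,bpv,hjz,hoz,hsv,ops,osz] rk=25  ker:bho,hjo,hjp,hjv,hop,hpv,hpz,jop,jos,joz,jpv,jpz,opv,opz,ovz,psz,pvz
∂3: piv[abho,ahop,aopv,aopz,aovz,apvz,bhjp,bhjv,bhpv,bjpv,hjpz,jopz,opsz] rk=13  ker:hjpv,opvz
b_2=(42−25)−13=4

b_2=4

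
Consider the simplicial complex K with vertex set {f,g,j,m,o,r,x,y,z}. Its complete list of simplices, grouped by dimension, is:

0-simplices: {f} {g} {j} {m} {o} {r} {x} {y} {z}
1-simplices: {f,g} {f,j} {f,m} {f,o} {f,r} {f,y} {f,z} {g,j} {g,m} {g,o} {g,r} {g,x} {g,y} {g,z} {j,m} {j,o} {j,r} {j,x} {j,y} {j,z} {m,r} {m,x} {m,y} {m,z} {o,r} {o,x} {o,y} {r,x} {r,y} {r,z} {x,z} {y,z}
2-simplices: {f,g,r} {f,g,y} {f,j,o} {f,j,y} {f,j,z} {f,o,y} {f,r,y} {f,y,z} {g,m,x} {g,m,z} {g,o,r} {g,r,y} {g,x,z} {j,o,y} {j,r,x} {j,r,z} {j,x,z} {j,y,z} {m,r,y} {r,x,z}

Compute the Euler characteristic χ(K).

n_0=9 n_1=32 n_2=20
χ=+9−32+20=-3

χ(K)=-3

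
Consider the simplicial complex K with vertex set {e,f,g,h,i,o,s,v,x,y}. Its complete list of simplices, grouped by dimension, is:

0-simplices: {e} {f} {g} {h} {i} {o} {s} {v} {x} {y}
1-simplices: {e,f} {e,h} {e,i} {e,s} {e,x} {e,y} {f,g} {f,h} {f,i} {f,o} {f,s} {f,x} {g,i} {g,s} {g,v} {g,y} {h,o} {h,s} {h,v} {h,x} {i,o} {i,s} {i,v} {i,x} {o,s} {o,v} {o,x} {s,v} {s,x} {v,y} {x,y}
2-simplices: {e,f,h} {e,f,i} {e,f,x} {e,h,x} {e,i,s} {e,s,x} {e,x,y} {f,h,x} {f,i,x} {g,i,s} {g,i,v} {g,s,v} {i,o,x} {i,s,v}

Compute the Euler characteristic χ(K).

χ(K)=-7

n_0=10 n_1=31 n_2=14
χ=+10−31+14=-7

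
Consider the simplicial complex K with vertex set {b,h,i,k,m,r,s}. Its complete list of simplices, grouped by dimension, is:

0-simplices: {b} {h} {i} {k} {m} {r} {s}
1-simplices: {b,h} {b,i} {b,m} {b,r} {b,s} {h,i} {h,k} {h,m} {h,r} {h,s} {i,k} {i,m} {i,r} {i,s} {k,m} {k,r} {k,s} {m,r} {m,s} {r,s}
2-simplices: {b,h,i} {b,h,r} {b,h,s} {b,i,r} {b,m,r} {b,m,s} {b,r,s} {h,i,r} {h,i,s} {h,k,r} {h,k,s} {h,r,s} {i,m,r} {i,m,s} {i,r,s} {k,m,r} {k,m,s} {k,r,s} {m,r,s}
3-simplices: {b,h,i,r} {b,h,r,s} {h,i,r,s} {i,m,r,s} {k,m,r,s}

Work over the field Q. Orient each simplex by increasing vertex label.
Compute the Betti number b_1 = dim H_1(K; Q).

n_0=7 n_1=20 n_2=19 n_3=5  [Q]
∂1: piv[bh,bi,bm,br,bs,hk] rk=6  ker:hi,hm,hr,hs,ik,im,ir,is,km,kr,ks,mr,ms,rs
∂2: piv[bhi,bhr,bhs,bir,bmr,bms,brs,his,hkr,hks,imr,kmr] rk=12  ker:hir,hrs,ims,irs,kms,krs,mrs
∂3: piv[bhir,bhrs,hirs,imrs,kmrs] rk=5
b_1=(20−6)−12=2

b_1=2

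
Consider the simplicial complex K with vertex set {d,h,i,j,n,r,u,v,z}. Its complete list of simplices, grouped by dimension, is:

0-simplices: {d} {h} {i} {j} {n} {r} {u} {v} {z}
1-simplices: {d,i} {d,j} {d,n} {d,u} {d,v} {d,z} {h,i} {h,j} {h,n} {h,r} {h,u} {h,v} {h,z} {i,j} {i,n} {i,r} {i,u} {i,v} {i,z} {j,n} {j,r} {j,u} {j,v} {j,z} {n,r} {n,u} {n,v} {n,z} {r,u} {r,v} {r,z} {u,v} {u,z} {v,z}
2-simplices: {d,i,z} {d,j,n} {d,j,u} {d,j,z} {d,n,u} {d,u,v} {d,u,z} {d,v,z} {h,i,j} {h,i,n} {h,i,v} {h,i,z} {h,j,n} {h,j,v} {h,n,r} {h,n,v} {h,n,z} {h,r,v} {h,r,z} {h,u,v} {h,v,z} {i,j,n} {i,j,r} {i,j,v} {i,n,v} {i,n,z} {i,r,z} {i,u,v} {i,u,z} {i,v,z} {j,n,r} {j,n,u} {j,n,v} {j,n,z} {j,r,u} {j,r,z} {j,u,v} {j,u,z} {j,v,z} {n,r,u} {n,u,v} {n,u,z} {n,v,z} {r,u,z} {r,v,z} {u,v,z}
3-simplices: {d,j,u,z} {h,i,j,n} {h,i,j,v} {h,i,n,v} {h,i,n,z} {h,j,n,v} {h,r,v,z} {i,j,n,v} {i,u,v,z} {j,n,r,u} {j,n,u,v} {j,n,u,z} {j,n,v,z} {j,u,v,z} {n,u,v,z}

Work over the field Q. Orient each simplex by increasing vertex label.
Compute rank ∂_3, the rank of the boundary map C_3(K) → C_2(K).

n_0=9 n_1=34 n_2=46 n_3=15  [Q]
∂1: piv[di,dj,dn,du,dv,dz,hi,hr] rk=8  ker:hj,hn,hu,hv,hz,ij,in,ir,iu,iv,iz,jn,jr,ju,jv,jz,nr,nu,nv,nz,ru,rv,rz,uv,uz,vz
∂2: piv[diz,djn,dju,djz,dnu,duv,duz,dvz,hij,hin,hiv,hiz,hjn,hjv,hnr,hnv,hnz,hrv,hrz,huv,hvz,ijr,irz,iuv,jnz,jru] rk=26  ker:ijn,ijv,inv,inz,iuz,ivz,jnr,jnu,jnv,jrz,juv,juz,jvz,nru,nuv,nuz,nvz,ruz,rvz,uvz
∂3: piv[djuz,hijn,hijv,hinv,hinz,hjnv,hrvz,iuvz,jnru,jnuv,jnuz,jnvz,juvz] rk=13  ker:ijnv,nuvz
rk∂_3=13

rank∂_3=13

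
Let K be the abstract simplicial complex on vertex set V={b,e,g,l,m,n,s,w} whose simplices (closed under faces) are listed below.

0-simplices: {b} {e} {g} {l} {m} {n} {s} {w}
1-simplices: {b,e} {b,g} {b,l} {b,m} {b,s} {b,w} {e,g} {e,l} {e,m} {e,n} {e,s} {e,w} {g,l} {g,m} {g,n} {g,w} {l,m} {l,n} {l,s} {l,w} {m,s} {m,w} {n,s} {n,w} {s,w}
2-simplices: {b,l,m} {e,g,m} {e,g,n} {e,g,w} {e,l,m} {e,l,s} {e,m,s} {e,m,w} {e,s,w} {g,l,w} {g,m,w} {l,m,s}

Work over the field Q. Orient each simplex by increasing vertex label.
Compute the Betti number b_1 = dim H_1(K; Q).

n_0=8 n_1=25 n_2=12  [Q]
∂1: piv[be,bg,bl,bm,bs,bw,en] rk=7  ker:eg,el,em,es,ew,gl,gm,gn,gw,lm,ln,ls,lw,ms,mw,ns,nw,sw
∂2: piv[blm,egm,egn,egw,elm,els,ems,emw,esw,glw] rk=10  ker:gmw,lms
b_1=(25−7)−10=8

b_1=8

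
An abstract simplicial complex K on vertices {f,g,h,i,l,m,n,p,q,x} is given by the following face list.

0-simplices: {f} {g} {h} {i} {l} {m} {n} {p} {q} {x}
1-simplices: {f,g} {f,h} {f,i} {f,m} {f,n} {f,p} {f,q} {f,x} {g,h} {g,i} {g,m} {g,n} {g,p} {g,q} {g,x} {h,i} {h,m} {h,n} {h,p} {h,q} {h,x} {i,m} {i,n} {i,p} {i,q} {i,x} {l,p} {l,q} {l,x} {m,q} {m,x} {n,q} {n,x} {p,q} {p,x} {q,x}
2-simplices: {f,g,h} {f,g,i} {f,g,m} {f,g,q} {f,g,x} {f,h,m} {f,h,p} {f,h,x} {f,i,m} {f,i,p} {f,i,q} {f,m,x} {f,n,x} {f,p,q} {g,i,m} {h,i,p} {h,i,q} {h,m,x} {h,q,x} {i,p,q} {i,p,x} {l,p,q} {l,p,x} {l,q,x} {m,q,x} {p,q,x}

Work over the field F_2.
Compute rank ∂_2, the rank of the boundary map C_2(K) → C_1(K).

rank∂_2=22

n_0=10 n_1=36 n_2=26  [Z2]
∂1: piv[fg,fh,fi,fm,fn,fp,fq,fx,lp] rk=9  ker:gh,gi,gm,gn,gp,gq,gx,hi,hm,hn,hp,hq,hx,im,in,ip,iq,ix,lq,lx,mq,mx,nq,nx,pq,px,qx
∂2: piv[fgh,fgi,fgm,fgq,fgx,fhm,fhp,fhx,fim,fip,fiq,fmx,fnx,fpq,hip,hiq,hqx,ipx,lpq,lpx,lqx,mqx] rk=22  ker:gim,hmx,ipq,pqx
rk∂_2=22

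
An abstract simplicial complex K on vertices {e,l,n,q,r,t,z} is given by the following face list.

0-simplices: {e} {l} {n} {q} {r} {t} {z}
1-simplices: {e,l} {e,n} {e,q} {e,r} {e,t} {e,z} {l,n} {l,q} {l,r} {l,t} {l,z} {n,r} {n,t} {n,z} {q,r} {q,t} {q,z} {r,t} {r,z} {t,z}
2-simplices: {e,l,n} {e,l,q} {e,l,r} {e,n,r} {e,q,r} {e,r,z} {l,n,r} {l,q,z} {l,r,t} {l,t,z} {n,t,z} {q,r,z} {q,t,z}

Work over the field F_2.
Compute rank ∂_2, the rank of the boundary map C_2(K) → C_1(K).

n_0=7 n_1=20 n_2=13  [Z2]
∂1: piv[el,en,eq,er,et,ez] rk=6  ker:ln,lq,lr,lt,lz,nr,nt,nz,qr,qt,qz,rt,rz,tz
∂2: piv[eln,elq,elr,enr,eqr,erz,lqz,lrt,ltz,ntz,qrz,qtz] rk=12  ker:lnr
rk∂_2=12

rank∂_2=12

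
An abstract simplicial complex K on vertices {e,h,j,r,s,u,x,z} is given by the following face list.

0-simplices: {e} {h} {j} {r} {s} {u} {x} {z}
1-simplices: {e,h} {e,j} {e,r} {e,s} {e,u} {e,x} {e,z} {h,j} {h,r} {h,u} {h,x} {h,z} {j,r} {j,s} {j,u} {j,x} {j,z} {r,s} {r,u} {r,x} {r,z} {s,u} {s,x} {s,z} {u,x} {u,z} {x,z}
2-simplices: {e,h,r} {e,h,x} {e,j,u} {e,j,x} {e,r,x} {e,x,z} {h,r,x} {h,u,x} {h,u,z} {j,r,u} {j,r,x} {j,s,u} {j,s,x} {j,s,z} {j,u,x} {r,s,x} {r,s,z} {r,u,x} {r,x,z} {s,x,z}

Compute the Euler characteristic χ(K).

n_0=8 n_1=27 n_2=20
χ=+8−27+20=1

χ(K)=1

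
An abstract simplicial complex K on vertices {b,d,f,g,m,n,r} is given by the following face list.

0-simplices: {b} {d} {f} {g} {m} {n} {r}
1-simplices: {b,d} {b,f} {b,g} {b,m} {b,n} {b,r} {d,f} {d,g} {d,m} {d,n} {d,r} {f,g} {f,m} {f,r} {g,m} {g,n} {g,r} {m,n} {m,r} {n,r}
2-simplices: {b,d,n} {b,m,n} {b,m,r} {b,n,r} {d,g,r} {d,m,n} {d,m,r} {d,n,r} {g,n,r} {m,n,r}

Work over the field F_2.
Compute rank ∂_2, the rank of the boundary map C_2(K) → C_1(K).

rank∂_2=8

n_0=7 n_1=20 n_2=10  [Z2]
∂1: piv[bd,bf,bg,bm,bn,br] rk=6  ker:df,dg,dm,dn,dr,fg,fm,fr,gm,gn,gr,mn,mr,nr
∂2: piv[bdn,bmn,bmr,bnr,dgr,dmn,dmr,gnr] rk=8  ker:dnr,mnr
rk∂_2=8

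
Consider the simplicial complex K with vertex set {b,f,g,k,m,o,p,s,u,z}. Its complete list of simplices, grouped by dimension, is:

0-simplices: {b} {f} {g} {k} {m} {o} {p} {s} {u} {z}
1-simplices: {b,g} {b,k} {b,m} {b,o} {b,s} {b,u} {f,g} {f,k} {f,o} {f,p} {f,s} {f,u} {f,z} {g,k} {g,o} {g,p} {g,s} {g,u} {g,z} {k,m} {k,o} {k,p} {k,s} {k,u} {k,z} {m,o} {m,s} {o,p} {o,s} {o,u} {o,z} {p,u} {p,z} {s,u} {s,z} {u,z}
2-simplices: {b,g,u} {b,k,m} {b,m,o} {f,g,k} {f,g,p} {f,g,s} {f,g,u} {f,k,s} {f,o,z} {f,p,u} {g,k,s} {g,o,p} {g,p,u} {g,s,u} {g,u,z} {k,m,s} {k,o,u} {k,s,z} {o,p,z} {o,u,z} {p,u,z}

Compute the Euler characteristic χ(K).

χ(K)=-5

n_0=10 n_1=36 n_2=21
χ=+10−36+21=-5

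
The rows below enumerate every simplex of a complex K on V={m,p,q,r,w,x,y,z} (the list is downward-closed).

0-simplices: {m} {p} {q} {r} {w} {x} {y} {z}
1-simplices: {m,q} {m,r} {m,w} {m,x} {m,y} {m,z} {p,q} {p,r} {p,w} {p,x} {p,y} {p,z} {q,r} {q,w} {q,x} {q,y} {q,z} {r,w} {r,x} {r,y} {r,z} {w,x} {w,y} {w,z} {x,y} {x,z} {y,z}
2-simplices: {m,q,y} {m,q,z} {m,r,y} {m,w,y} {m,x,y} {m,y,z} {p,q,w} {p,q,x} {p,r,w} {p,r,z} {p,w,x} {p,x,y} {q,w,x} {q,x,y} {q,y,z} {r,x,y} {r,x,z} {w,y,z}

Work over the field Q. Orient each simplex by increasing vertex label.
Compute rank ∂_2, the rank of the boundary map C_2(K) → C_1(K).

n_0=8 n_1=27 n_2=18  [Q]
∂1: piv[mq,mr,mw,mx,my,mz,pq] rk=7  ker:pr,pw,px,py,pz,qr,qw,qx,qy,qz,rw,rx,ry,rz,wx,wy,wz,xy,xz,yz
∂2: piv[mqy,mqz,mry,mwy,mxy,myz,pqw,pqx,prw,prz,pwx,pxy,qxy,rxy,rxz,wyz] rk=16  ker:qwx,qyz
rk∂_2=16

rank∂_2=16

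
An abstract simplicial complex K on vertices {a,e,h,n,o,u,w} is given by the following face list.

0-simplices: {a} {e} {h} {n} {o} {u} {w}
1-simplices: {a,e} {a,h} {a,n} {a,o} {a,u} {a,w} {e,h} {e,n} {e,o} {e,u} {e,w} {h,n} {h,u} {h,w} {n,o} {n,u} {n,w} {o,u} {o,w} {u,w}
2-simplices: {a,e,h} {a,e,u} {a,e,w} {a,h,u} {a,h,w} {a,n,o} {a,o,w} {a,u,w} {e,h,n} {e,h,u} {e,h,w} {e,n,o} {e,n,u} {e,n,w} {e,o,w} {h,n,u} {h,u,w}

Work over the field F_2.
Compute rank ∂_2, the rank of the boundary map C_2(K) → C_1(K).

rank∂_2=13

n_0=7 n_1=20 n_2=17  [Z2]
∂1: piv[ae,ah,an,ao,au,aw] rk=6  ker:eh,en,eo,eu,ew,hn,hu,hw,no,nu,nw,ou,ow,uw
∂2: piv[aeh,aeu,aew,ahu,ahw,ano,aow,auw,ehn,eno,enu,enw,eow] rk=13  ker:ehu,ehw,hnu,huw
rk∂_2=13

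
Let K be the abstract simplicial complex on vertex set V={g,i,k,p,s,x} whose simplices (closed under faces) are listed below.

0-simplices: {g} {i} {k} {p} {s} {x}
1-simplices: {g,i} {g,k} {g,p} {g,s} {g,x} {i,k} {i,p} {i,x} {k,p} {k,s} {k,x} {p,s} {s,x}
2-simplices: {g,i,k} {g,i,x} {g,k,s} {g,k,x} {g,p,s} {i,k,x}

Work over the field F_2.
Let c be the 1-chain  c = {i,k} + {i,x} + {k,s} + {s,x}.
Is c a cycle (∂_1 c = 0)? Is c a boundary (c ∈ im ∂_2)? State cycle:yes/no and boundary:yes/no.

n_0=6 n_1=13 n_2=6  [Z2]
∂1: piv[gi,gk,gp,gs,gx] rk=5  ker:ik,ip,ix,kp,ks,kx,ps,sx
∂2: piv[gik,gix,gks,gkx,gps] rk=5  ker:ikx
∂1c = 0
c vs im∂2: residual ≠ 0 ⇒ not boundary

cycle:yes boundary:no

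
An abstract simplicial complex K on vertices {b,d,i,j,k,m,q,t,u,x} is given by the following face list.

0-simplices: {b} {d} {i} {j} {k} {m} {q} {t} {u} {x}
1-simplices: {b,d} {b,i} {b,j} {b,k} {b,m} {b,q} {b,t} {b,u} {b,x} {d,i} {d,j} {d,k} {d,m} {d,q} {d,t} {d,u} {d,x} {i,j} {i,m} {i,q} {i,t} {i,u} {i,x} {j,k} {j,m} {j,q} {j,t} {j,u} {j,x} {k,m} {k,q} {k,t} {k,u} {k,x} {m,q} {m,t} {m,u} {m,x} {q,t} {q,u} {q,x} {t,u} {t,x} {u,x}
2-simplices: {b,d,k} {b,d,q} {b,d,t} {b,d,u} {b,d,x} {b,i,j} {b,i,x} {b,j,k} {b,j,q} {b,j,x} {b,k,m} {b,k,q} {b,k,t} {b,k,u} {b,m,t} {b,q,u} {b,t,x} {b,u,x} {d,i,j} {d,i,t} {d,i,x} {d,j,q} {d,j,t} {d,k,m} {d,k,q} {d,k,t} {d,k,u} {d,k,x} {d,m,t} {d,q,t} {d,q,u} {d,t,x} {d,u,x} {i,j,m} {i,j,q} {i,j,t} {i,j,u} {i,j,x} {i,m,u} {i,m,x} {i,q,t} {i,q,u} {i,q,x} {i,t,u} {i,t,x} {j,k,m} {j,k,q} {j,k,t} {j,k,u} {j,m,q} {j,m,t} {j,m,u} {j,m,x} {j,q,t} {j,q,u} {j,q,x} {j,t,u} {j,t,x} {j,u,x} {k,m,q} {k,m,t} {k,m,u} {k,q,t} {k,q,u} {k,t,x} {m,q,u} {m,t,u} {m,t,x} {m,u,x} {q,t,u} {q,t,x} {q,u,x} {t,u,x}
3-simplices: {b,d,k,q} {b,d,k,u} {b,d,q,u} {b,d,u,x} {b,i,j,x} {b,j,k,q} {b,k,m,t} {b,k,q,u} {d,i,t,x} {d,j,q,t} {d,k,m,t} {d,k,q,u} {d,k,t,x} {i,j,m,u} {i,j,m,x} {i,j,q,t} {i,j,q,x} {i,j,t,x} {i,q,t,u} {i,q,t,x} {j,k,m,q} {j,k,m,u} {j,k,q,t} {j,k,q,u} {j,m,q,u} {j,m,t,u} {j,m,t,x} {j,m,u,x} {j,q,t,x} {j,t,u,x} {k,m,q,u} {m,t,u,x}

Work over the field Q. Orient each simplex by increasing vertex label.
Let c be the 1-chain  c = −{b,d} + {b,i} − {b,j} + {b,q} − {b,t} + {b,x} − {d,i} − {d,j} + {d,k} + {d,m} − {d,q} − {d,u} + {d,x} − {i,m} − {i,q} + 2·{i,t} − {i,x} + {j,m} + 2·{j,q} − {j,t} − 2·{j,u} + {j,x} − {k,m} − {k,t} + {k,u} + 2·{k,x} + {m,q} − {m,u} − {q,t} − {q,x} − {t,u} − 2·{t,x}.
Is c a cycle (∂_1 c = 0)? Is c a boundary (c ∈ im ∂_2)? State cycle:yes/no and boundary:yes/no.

n_0=10 n_1=44 n_2=73 n_3=32  [Q]
∂1: piv[bd,bi,bj,bk,bm,bq,bt,bu,bx] rk=9  ker:di,dj,dk,dm,dq,dt,du,dx,ij,im,iq,it,iu,ix,jk,jm,jq,jt,ju,jx,km,kq,kt,ku,kx,mq,mt,mu,mx,qt,qu,qx,tu,tx,ux
∂2: piv[bdk,bdq,bdt,bdu,bdx,bij,bix,bjk,bjq,bjx,bkm,bkq,bkt,bku,bmt,bqu,btx,bux,dij,dit,dix,djt,dkm,dkx,dqt,ijm,ijq,iju,imu,imx,iqu,iqx,itu,jkm,jmq] rk=35  ker:djq,dkq,dkt,dku,dmt,dqu,dtx,dux,ijt,ijx,iqt,itx,jkq,jkt,jku,jmt,jmu,jmx,jqt,jqu,jqx,jtu,jtx,jux,kmq,kmt,kmu,kqt,kqu,ktx,mqu,mtu,mtx,mux,qtu,qtx,qux,tux
∂3: piv[bdkq,bdku,bdqu,bdux,bijx,bjkq,bkmt,bkqu,ditx,djqt,dkmt,dktx,ijmu,ijmx,ijqt,ijqx,ijtx,iqtu,iqtx,jkmq,jkmu,jkqt,jkqu,jmqu,jmtu,jmtx,jmux,jtux] rk=28  ker:dkqu,jqtx,kmqu,mtux
∂1c = {i} − 3·{j} + 4·{q} + {t} − 4·{u} + {x}

cycle:no boundary:no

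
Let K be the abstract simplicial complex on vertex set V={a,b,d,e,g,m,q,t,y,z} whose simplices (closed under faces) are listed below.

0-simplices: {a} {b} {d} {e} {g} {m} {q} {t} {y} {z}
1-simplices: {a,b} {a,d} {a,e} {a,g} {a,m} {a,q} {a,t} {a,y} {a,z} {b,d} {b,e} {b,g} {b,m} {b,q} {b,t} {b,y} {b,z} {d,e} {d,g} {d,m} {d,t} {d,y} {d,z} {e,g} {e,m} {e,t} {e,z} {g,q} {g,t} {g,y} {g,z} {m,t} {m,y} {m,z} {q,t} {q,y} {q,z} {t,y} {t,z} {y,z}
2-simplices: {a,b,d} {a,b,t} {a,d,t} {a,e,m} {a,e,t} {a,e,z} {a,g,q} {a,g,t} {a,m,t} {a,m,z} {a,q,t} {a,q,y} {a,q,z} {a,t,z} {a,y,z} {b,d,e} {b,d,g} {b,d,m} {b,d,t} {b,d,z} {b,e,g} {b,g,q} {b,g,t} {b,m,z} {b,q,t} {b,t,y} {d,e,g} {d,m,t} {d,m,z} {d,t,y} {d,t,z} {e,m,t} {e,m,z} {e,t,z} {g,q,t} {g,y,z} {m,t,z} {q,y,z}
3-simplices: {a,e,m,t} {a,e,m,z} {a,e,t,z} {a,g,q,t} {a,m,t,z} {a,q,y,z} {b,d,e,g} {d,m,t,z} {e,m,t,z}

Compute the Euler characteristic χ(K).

χ(K)=-1

n_0=10 n_1=40 n_2=38 n_3=9
χ=+10−40+38−9=-1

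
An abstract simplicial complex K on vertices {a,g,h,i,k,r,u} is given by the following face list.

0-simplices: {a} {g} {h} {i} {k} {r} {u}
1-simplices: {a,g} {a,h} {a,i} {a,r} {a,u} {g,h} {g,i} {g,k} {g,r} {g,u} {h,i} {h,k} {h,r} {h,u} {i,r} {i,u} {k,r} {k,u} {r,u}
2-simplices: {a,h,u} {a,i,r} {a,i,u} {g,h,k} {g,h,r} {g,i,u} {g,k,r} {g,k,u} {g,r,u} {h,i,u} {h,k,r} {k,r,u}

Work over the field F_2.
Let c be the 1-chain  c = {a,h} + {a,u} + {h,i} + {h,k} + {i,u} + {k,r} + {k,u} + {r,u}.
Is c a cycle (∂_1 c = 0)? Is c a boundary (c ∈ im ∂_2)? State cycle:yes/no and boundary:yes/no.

cycle:no boundary:no

n_0=7 n_1=19 n_2=12  [Z2]
∂1: piv[ag,ah,ai,ar,au,gk] rk=6  ker:gh,gi,gr,gu,hi,hk,hr,hu,ir,iu,kr,ku,ru
∂2: piv[ahu,air,aiu,ghk,ghr,giu,gkr,gku,gru,hiu] rk=10  ker:hkr,kru
∂1c = {h} + {k}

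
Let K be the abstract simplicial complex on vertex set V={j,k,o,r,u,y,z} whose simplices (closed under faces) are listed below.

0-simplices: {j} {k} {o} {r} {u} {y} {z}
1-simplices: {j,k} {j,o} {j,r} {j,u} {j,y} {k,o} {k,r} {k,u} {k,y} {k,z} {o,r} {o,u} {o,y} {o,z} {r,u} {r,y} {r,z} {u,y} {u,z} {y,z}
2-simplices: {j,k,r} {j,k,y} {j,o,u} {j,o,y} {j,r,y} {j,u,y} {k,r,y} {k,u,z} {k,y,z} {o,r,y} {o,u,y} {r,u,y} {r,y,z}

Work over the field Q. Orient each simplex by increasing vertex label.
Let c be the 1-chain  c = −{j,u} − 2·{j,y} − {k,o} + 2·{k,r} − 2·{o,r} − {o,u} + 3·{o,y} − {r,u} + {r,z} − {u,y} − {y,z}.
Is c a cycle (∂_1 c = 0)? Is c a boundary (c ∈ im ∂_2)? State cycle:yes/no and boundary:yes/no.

n_0=7 n_1=20 n_2=13  [Q]
∂1: piv[jk,jo,jr,ju,jy,kz] rk=6  ker:ko,kr,ku,ky,or,ou,oy,oz,ru,ry,rz,uy,uz,yz
∂2: piv[jkr,jky,jou,joy,jry,juy,kuz,kyz,ory,ruy,ryz] rk=11  ker:kry,ouy
∂1c = 3·{j} − {k} − {o} − 2·{u} + {y}

cycle:no boundary:no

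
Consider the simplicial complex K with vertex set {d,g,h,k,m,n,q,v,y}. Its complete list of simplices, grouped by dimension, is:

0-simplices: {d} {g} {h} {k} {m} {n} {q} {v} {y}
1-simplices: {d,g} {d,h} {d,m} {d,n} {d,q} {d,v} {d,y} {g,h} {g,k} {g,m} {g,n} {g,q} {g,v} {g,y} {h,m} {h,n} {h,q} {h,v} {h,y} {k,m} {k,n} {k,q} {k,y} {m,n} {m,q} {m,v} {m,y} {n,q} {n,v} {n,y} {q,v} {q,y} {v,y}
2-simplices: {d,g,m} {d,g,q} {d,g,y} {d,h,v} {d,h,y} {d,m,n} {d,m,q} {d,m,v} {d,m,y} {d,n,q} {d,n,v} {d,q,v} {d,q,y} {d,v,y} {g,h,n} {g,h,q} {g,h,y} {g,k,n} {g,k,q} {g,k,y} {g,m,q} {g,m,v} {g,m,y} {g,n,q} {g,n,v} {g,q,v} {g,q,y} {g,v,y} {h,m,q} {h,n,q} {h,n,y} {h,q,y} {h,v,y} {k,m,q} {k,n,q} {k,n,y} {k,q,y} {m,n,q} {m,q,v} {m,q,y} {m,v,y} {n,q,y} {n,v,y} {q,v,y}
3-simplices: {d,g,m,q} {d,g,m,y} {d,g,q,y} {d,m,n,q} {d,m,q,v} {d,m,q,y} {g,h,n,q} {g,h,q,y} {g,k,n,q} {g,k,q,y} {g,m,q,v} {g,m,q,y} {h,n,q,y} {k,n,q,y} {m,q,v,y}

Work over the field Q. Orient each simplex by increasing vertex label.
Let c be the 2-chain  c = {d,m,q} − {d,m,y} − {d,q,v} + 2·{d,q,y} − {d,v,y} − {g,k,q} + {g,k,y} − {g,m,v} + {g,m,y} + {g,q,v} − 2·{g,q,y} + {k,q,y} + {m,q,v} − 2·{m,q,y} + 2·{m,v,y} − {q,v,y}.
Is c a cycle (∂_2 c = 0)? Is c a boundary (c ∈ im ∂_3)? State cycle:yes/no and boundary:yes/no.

n_0=9 n_1=33 n_2=44 n_3=15  [Q]
∂1: piv[dg,dh,dm,dn,dq,dv,dy,gk] rk=8  ker:gh,gm,gn,gq,gv,gy,hm,hn,hq,hv,hy,km,kn,kq,ky,mn,mq,mv,my,nq,nv,ny,qv,qy,vy
∂2: piv[dgm,dgq,dgy,dhv,dhy,dmn,dmq,dmv,dmy,dnq,dnv,dqv,dqy,dvy,ghn,ghq,ghy,gkn,gkq,gky,gmv,gnq,hmq,hny,kmq] rk=25  ker:gmq,gmy,gnv,gqv,gqy,gvy,hnq,hqy,hvy,knq,kny,kqy,mnq,mqv,mqy,mvy,nqy,nvy,qvy
∂3: piv[dgmq,dgmy,dgqy,dmnq,dmqv,dmqy,ghnq,ghqy,gknq,gkqy,gmqv,hnqy,knqy,mqvy] rk=14  ker:gmqy
∂2c = 0
c vs im∂3: residual ≠ 0 ⇒ not boundary

cycle:yes boundary:no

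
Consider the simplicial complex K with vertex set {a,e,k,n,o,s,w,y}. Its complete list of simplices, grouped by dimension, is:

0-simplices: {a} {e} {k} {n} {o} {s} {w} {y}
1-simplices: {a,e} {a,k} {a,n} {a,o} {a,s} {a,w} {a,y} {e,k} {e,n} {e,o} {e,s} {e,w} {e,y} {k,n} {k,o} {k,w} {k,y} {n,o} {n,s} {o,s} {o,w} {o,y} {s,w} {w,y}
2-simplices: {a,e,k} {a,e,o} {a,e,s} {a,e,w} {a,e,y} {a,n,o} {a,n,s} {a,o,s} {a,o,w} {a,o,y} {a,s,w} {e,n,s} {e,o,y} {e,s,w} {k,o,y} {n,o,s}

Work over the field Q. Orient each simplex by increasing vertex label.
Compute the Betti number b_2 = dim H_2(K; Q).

b_2=3

n_0=8 n_1=24 n_2=16  [Q]
∂1: piv[ae,ak,an,ao,as,aw,ay] rk=7  ker:ek,en,eo,es,ew,ey,kn,ko,kw,ky,no,ns,os,ow,oy,sw,wy
∂2: piv[aek,aeo,aes,aew,aey,ano,ans,aos,aow,aoy,asw,ens,koy] rk=13  ker:eoy,esw,nos
b_2=(16−13)−0=3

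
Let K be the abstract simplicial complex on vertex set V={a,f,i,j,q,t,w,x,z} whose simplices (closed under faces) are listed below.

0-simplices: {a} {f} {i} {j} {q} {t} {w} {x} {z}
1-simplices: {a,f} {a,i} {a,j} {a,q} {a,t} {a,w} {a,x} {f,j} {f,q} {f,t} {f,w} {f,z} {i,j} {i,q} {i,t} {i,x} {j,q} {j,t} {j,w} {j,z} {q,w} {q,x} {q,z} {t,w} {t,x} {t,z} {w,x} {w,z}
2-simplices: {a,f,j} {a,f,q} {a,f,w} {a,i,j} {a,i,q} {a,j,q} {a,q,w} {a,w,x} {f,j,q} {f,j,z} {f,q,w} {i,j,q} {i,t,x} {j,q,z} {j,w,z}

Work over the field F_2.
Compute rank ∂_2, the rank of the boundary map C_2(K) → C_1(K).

rank∂_2=12

n_0=9 n_1=28 n_2=15  [Z2]
∂1: piv[af,ai,aj,aq,at,aw,ax,fz] rk=8  ker:fj,fq,ft,fw,ij,iq,it,ix,jq,jt,jw,jz,qw,qx,qz,tw,tx,tz,wx,wz
∂2: piv[afj,afq,afw,aij,aiq,ajq,aqw,awx,fjz,itx,jqz,jwz] rk=12  ker:fjq,fqw,ijq
rk∂_2=12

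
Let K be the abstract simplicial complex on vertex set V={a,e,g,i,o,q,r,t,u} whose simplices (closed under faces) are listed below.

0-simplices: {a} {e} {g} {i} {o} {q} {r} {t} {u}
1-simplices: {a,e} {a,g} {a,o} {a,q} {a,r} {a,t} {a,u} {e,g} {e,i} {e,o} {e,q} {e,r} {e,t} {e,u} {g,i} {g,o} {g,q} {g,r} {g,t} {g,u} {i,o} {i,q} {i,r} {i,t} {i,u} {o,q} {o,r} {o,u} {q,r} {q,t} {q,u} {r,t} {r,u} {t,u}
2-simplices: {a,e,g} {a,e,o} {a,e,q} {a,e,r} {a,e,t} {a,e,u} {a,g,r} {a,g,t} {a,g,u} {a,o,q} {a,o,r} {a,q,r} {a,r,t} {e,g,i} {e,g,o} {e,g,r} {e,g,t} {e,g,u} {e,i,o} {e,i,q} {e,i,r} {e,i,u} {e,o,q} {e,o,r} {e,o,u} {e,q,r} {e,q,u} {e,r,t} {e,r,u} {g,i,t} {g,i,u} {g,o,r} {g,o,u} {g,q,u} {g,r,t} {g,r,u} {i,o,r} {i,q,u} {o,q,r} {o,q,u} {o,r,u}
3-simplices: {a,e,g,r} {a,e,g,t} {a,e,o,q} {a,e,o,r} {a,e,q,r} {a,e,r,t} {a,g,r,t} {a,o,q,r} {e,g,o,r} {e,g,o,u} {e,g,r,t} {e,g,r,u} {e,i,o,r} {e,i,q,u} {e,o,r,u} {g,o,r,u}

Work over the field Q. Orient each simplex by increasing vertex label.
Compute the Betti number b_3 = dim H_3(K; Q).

n_0=9 n_1=34 n_2=41 n_3=16  [Q]
∂1: piv[ae,ag,ao,aq,ar,at,au,ei] rk=8  ker:eg,eo,eq,er,et,eu,gi,go,gq,gr,gt,gu,io,iq,ir,it,iu,oq,or,ou,qr,qt,qu,rt,ru,tu
∂2: piv[aeg,aeo,aeq,aer,aet,aeu,agr,agt,agu,aoq,aor,aqr,art,egi,ego,eio,eiq,eir,eiu,eou,equ,eru,git,gqu] rk=24  ker:egr,egt,egu,eoq,eor,eqr,ert,giu,gor,gou,grt,gru,ior,iqu,oqr,oqu,oru
∂3: piv[aegr,aegt,aeoq,aeor,aeqr,aert,agrt,aoqr,egor,egou,egru,eior,eiqu,eoru] rk=14  ker:egrt,goru
b_3=(16−14)−0=2

b_3=2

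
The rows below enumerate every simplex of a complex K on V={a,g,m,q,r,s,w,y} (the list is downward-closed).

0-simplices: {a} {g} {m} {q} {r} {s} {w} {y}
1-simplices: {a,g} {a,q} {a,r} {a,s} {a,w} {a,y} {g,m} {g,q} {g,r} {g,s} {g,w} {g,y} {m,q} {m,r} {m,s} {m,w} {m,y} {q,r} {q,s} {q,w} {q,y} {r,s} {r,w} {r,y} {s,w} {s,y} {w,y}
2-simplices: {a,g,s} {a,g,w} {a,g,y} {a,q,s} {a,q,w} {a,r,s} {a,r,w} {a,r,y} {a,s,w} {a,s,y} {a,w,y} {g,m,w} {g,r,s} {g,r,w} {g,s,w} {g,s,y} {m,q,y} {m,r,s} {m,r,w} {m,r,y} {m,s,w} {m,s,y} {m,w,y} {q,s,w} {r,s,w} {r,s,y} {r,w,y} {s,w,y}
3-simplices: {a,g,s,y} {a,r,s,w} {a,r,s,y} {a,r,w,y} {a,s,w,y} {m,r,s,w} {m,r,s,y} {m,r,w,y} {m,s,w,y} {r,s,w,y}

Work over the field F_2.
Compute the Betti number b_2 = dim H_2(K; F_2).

n_0=8 n_1=27 n_2=28 n_3=10  [Z2]
∂1: piv[ag,aq,ar,as,aw,ay,gm] rk=7  ker:gq,gr,gs,gw,gy,mq,mr,ms,mw,my,qr,qs,qw,qy,rs,rw,ry,sw,sy,wy
∂2: piv[ags,agw,agy,aqs,aqw,ars,arw,ary,asw,asy,awy,gmw,grs,mqy,mrs,mrw,mry] rk=17  ker:grw,gsw,gsy,msw,msy,mwy,qsw,rsw,rsy,rwy,swy
∂3: piv[agsy,arsw,arsy,arwy,aswy,mrsw,mrsy,mrwy] rk=8  ker:mswy,rswy
b_2=(28−17)−8=3

b_2=3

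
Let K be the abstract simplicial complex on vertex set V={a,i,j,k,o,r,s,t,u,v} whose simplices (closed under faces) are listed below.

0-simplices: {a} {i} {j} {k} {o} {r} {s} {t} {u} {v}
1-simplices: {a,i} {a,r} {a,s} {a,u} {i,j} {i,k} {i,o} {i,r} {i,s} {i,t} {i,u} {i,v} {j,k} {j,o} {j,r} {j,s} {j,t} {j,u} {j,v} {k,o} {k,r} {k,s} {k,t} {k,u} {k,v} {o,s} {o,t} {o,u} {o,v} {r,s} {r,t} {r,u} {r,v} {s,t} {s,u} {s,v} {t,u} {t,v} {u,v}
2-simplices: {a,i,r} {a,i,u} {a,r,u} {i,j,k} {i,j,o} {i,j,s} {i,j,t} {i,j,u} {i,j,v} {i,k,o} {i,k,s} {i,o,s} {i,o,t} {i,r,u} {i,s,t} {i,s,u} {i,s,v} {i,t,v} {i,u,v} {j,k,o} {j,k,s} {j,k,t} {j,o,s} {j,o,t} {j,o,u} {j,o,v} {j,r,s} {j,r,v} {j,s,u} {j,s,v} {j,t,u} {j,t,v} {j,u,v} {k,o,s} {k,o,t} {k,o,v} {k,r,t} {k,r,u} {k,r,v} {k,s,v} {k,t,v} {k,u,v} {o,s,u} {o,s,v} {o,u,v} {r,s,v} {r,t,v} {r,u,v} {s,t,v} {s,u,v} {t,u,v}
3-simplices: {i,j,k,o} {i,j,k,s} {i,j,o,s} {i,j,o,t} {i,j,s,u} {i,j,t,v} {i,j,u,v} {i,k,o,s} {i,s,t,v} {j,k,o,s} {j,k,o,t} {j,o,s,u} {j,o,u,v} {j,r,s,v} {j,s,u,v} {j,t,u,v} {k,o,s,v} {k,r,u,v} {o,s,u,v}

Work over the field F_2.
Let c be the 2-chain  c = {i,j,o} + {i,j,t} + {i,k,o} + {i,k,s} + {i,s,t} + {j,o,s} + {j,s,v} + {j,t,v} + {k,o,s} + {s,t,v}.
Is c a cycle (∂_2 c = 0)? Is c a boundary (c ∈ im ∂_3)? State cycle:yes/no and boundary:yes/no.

cycle:yes boundary:no

n_0=10 n_1=39 n_2=51 n_3=19  [Z2]
∂1: piv[ai,ar,as,au,ij,ik,io,it,iv] rk=9  ker:ir,is,iu,jk,jo,jr,js,jt,ju,jv,ko,kr,ks,kt,ku,kv,os,ot,ou,ov,rs,rt,ru,rv,st,su,sv,tu,tv,uv
∂2: piv[air,aiu,aru,ijk,ijo,ijs,ijt,iju,ijv,iko,iks,ios,iot,ist,isu,isv,itv,iuv,jkt,jou,jov,jrs,jrv,jtu,kov,krt,kru,krv,kuv] rk=29  ker:iru,jko,jks,jos,jot,jsu,jsv,jtv,juv,kos,kot,ksv,ktv,osu,osv,ouv,rsv,rtv,ruv,stv,suv,tuv
∂3: piv[ijko,ijks,ijos,ijot,ijsu,ijtv,ijuv,ikos,istv,jkot,josu,jouv,jrsv,jsuv,jtuv,kosv,kruv,osuv] rk=18  ker:jkos
∂2c = 0
c vs im∂3: residual ≠ 0 ⇒ not boundary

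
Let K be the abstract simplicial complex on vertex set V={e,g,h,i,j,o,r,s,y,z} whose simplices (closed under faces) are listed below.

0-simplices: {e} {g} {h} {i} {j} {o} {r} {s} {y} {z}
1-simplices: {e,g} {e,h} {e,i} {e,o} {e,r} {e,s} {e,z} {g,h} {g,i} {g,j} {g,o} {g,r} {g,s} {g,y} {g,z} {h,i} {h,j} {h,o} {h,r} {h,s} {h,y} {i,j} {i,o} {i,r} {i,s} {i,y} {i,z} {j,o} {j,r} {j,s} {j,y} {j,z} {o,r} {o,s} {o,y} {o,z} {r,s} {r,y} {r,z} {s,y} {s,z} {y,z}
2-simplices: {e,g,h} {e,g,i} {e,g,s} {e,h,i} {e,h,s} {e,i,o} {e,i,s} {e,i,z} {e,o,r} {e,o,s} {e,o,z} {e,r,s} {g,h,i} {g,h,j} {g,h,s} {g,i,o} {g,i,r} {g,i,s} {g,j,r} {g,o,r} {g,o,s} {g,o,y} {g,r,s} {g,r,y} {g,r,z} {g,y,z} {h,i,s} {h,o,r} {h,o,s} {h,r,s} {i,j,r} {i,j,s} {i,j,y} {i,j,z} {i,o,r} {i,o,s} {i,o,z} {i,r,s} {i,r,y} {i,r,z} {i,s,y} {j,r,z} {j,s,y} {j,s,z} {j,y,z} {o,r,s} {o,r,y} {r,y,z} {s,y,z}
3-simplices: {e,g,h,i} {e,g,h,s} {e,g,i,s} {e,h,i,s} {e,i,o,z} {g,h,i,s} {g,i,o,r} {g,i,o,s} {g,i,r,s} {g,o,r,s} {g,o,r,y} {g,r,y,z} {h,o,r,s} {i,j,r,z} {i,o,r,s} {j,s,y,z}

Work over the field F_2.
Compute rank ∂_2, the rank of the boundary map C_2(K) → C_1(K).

rank∂_2=31

n_0=10 n_1=42 n_2=49 n_3=16  [Z2]
∂1: piv[eg,eh,ei,eo,er,es,ez,gj,gy] rk=9  ker:gh,gi,go,gr,gs,gz,hi,hj,ho,hr,hs,hy,ij,io,ir,is,iy,iz,jo,jr,js,jy,jz,or,os,oy,oz,rs,ry,rz,sy,sz,yz
∂2: piv[egh,egi,egs,ehi,ehs,eio,eis,eiz,eor,eos,eoz,ers,ghj,gio,gir,gjr,gor,goy,gry,grz,gyz,hor,hos,ijr,ijs,ijy,ijz,iry,irz,isy,jsz] rk=31  ker:ghi,ghs,gis,gos,grs,his,hrs,ior,ios,ioz,irs,jrz,jsy,jyz,ors,ory,ryz,syz
∂3: piv[eghi,eghs,egis,ehis,eioz,gior,gios,girs,gors,gory,gryz,hors,ijrz,jsyz] rk=14  ker:ghis,iors
rk∂_2=31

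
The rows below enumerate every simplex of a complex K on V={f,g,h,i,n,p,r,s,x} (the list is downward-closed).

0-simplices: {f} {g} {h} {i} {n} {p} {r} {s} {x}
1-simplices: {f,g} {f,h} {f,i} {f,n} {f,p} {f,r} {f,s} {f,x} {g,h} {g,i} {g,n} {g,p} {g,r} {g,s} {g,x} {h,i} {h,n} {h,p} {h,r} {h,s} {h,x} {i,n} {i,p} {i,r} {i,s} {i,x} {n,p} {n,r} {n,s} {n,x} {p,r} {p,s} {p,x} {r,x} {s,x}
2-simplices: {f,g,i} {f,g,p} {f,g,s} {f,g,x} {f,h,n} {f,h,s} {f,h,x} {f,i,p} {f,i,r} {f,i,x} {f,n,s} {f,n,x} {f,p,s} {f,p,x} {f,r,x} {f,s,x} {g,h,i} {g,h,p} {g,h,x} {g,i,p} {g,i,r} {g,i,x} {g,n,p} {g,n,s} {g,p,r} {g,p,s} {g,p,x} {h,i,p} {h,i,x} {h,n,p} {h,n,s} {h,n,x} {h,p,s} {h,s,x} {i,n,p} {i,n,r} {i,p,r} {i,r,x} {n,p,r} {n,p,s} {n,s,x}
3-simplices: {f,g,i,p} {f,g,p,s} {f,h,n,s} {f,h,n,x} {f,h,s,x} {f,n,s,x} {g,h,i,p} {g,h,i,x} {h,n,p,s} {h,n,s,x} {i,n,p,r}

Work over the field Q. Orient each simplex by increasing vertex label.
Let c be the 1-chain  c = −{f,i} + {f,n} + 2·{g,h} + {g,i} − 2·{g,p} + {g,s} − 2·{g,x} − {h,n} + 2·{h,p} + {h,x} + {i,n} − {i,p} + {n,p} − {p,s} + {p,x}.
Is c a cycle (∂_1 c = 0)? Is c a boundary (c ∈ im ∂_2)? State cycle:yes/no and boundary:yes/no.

n_0=9 n_1=35 n_2=41 n_3=11  [Q]
∂1: piv[fg,fh,fi,fn,fp,fr,fs,fx] rk=8  ker:gh,gi,gn,gp,gr,gs,gx,hi,hn,hp,hr,hs,hx,in,ip,ir,is,ix,np,nr,ns,nx,pr,ps,px,rx,sx
∂2: piv[fgi,fgp,fgs,fgx,fhn,fhs,fhx,fip,fir,fix,fns,fnx,fps,fpx,frx,fsx,ghi,ghp,ghx,gir,gnp,gns,gpr,inp,inr] rk=25  ker:gip,gix,gps,gpx,hip,hix,hnp,hns,hnx,hps,hsx,ipr,irx,npr,nps,nsx
∂3: piv[fgip,fgps,fhns,fhnx,fhsx,fnsx,ghip,ghix,hnps,inpr] rk=10  ker:hnsx
∂1c = 0
c vs im∂2: reduces to 0 ⇒ boundary

cycle:yes boundary:yes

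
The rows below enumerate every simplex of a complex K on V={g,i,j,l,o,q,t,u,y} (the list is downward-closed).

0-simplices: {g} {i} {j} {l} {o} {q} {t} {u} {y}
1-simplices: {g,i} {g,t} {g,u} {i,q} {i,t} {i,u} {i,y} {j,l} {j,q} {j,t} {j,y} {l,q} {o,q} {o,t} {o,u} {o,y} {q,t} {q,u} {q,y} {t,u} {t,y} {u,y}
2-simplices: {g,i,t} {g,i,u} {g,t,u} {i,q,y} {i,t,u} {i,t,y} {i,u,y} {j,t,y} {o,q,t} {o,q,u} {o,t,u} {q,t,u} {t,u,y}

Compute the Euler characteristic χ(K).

χ(K)=0

n_0=9 n_1=22 n_2=13
χ=+9−22+13=0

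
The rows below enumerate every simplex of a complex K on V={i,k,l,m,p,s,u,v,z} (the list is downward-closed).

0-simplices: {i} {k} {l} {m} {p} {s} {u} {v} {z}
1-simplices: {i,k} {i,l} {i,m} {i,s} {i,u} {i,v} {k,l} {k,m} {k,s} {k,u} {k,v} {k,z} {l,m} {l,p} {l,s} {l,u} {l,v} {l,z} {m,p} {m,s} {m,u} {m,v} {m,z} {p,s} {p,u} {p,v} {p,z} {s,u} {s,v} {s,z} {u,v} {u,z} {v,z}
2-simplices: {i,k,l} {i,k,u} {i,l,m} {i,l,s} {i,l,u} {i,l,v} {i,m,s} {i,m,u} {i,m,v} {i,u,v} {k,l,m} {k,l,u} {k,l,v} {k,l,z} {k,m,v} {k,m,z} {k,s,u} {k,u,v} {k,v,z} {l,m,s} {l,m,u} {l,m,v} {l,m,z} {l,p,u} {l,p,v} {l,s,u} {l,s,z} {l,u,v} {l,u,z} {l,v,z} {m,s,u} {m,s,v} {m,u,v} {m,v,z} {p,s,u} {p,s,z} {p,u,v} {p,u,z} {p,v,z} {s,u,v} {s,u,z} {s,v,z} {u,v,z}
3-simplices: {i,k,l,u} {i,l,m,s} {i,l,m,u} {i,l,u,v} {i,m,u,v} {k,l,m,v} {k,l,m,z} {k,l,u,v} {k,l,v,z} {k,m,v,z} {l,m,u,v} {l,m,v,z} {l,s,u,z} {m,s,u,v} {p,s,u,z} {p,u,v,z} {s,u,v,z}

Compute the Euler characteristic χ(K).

n_0=9 n_1=33 n_2=43 n_3=17
χ=+9−33+43−17=2

χ(K)=2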